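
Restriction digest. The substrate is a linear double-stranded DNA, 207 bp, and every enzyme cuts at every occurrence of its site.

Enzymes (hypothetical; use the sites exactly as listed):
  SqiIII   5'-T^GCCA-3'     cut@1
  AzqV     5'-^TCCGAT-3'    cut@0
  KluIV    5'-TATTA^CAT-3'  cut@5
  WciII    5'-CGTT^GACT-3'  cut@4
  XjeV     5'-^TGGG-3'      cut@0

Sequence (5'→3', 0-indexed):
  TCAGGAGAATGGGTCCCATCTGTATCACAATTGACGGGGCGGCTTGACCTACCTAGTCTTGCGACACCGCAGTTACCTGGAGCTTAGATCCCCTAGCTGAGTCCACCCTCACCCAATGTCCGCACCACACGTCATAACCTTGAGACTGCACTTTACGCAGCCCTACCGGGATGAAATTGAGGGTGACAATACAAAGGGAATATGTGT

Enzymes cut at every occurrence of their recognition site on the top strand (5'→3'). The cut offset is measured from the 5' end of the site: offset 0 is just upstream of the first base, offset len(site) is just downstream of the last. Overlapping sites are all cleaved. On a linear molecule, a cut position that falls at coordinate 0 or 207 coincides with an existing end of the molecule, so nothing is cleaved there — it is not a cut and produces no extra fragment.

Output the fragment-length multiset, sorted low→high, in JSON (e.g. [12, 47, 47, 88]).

[9,198]

Site scan:
  SqiIII (TGCCA, off=1): no sites
  AzqV (TCCGAT, off=0): no sites
  KluIV (TATTACAT, off=5): no sites
  WciII (CGTTGACT, off=4): no sites
  XjeV (TGGG, off=0): starts [9] → cuts [9]

All cut coordinates (distinct, sorted): [9]

Fragments:
  [0,9): 9 bp
  [9,207): 198 bp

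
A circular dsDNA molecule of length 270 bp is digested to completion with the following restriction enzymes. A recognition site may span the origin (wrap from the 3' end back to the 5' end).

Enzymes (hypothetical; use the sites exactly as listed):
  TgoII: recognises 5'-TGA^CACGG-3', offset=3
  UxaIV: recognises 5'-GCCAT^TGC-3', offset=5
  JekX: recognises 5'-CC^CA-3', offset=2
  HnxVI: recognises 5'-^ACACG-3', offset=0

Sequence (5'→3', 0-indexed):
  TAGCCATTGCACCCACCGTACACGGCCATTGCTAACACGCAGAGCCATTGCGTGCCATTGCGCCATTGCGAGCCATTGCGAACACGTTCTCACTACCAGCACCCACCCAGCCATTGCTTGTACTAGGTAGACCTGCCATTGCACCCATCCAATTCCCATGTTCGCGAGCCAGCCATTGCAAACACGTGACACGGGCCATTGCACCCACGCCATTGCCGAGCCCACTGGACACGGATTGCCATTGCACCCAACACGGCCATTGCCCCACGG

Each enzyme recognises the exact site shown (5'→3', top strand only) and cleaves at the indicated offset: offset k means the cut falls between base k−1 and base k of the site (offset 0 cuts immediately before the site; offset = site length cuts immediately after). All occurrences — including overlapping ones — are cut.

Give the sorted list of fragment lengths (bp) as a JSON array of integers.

[1,2,4,5,5,5,5,6,6,6,6,6,6,7,7,8,8,9,10,10,10,10,10,11,12,14,14,20,22,25]

Scan for sites:
  TgoII (TGACACGG, off=3): starts [186] → cuts [189]
  UxaIV (GCCATTGC, off=5): starts [2, 24, 43, 53, 61, 71, 109, 134, 171, 194, 208, 237, 255] → cuts [7, 29, 48, 58, 66, 76, 114, 139, 176, 199, 213, 242, 260]
  JekX (CCCA, off=2): starts [11, 101, 105, 143, 154, 203, 220, 246, 263] → cuts [13, 103, 107, 145, 156, 205, 222, 248, 265]
  HnxVI (ACACG, off=0): starts [19, 34, 81, 181, 188, 228, 250] → cuts [19, 34, 81, 181, 188, 228, 250]

Pooled cuts: [7, 13, 19, 29, 34, 48, 58, 66, 76, 81, 103, 107, 114, 139, 145, 156, 176, 181, 188, 189, 199, 205, 213, 222, 228, 242, 248, 250, 260, 265]

Fragment lengths:
  7→13: 6 bp
  13→19: 6 bp
  19→29: 10 bp
  29→34: 5 bp
  34→48: 14 bp
  48→58: 10 bp
  58→66: 8 bp
  66→76: 10 bp
  76→81: 5 bp
  81→103: 22 bp
  103→107: 4 bp
  107→114: 7 bp
  114→139: 25 bp
  139→145: 6 bp
  145→156: 11 bp
  156→176: 20 bp
  176→181: 5 bp
  181→188: 7 bp
  188→189: 1 bp
  189→199: 10 bp
  199→205: 6 bp
  205→213: 8 bp
  213→222: 9 bp
  222→228: 6 bp
  228→242: 14 bp
  242→248: 6 bp
  248→250: 2 bp
  250→260: 10 bp
  260→265: 5 bp
  265→7 (wrap): 270-265+7 = 12 bp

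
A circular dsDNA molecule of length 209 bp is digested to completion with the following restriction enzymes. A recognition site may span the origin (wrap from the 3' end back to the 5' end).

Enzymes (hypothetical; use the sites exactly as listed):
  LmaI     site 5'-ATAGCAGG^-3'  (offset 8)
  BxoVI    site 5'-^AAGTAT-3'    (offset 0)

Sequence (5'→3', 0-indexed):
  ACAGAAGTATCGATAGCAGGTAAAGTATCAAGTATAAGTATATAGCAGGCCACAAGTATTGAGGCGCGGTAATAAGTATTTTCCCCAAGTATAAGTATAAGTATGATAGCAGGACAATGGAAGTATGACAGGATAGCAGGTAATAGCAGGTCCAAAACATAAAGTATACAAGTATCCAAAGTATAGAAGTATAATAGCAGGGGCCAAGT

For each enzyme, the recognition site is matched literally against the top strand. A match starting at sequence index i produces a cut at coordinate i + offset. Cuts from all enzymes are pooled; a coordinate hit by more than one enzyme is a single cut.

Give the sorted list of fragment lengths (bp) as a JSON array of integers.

[2,4,6,6,6,7,7,8,8,9,10,11,12,13,14,15,15,16,20,20]

Per-enzyme occurrences:
  LmaI (ATAGCAGG, off=8): starts [12, 41, 105, 132, 142, 193] → cuts [20, 49, 113, 140, 150, 201]
  BxoVI (AAGTAT, off=0): starts [4, 22, 29, 35, 53, 73, 86, 92, 98, 120, 161, 169, 178, 186] → cuts [4, 22, 29, 35, 53, 73, 86, 92, 98, 120, 161, 169, 178, 186]

Pooled cuts: [4, 20, 22, 29, 35, 49, 53, 73, 86, 92, 98, 113, 120, 140, 150, 161, 169, 178, 186, 201]

Fragment lengths:
  4→20: 16 bp
  20→22: 2 bp
  22→29: 7 bp
  29→35: 6 bp
  35→49: 14 bp
  49→53: 4 bp
  53→73: 20 bp
  73→86: 13 bp
  86→92: 6 bp
  92→98: 6 bp
  98→113: 15 bp
  113→120: 7 bp
  120→140: 20 bp
  140→150: 10 bp
  150→161: 11 bp
  161→169: 8 bp
  169→178: 9 bp
  178→186: 8 bp
  186→201: 15 bp
  201→4 (wrap): 209-201+4 = 12 bp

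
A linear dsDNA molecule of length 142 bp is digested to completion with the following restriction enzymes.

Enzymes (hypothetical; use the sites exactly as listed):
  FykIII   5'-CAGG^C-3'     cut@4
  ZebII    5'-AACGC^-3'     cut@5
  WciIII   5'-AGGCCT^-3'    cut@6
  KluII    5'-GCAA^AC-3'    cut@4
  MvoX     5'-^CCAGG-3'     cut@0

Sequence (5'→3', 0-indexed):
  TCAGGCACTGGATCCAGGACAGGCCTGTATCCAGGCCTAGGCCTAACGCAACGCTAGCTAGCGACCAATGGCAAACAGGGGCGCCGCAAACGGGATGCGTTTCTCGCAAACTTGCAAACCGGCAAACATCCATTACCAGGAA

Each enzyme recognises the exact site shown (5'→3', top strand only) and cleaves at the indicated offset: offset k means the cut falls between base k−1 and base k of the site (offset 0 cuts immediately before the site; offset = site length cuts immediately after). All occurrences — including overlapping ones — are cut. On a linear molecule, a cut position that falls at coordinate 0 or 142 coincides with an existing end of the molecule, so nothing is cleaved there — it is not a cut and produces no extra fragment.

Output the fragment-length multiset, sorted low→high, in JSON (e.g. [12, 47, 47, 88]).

Per-enzyme occurrences:
  FykIII CAGGC/4: at [1, 19, 31] ⇒ [5, 23, 35]
  ZebII AACGC/5: at [44, 49] ⇒ [49, 54]
  WciIII AGGCCT/6: at [20, 32, 38] ⇒ [26, 38, 44]
  KluII GCAAAC/4: at [70, 85, 105, 113, 121] ⇒ [74, 89, 109, 117, 125]
  MvoX CCAGG/0: at [13, 30, 135] ⇒ [13, 30, 135]

Pooled cuts: [5, 13, 23, 26, 30, 35, 38, 44, 49, 54, 74, 89, 109, 117, 125, 135]

Fragments:
  [0,5): 5 bp
  [5,13): 8 bp
  [13,23): 10 bp
  [23,26): 3 bp
  [26,30): 4 bp
  [30,35): 5 bp
  [35,38): 3 bp
  [38,44): 6 bp
  [44,49): 5 bp
  [49,54): 5 bp
  [54,74): 20 bp
  [74,89): 15 bp
  [89,109): 20 bp
  [109,117): 8 bp
  [117,125): 8 bp
  [125,135): 10 bp
  [135,142): 7 bp

[3,3,4,5,5,5,5,6,7,8,8,8,10,10,15,20,20]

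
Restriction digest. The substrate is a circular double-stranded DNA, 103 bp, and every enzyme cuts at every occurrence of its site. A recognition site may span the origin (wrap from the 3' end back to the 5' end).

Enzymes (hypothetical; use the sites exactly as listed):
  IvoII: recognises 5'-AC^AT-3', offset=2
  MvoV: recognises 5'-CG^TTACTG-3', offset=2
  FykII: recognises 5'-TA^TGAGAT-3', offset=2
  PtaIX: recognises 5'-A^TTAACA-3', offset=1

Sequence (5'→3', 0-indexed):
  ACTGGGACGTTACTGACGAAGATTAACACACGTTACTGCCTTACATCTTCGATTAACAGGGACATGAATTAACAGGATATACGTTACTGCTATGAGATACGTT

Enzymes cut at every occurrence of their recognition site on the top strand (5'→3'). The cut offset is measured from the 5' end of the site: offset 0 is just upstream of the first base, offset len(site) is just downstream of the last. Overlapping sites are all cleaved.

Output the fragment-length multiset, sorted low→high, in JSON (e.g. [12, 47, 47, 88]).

[5,8,9,9,10,11,11,12,13,15]

Per-enzyme occurrences:
  IvoII (ACAT, off=2): starts [42, 61] → cuts [44, 63]
  MvoV (CGTTACTG, off=2): starts [7, 30, 81, 99] → cuts [9, 32, 83, 101]
  FykII (TATGAGAT, off=2): starts [90] → cuts [92]
  PtaIX (ATTAACA, off=1): starts [21, 51, 67] → cuts [22, 52, 68]

Pooled cuts: [9, 22, 32, 44, 52, 63, 68, 83, 92, 101]

Fragment lengths:
  9→22: 13 bp
  22→32: 10 bp
  32→44: 12 bp
  44→52: 8 bp
  52→63: 11 bp
  63→68: 5 bp
  68→83: 15 bp
  83→92: 9 bp
  92→101: 9 bp
  101→9 (wrap): 103-101+9 = 11 bp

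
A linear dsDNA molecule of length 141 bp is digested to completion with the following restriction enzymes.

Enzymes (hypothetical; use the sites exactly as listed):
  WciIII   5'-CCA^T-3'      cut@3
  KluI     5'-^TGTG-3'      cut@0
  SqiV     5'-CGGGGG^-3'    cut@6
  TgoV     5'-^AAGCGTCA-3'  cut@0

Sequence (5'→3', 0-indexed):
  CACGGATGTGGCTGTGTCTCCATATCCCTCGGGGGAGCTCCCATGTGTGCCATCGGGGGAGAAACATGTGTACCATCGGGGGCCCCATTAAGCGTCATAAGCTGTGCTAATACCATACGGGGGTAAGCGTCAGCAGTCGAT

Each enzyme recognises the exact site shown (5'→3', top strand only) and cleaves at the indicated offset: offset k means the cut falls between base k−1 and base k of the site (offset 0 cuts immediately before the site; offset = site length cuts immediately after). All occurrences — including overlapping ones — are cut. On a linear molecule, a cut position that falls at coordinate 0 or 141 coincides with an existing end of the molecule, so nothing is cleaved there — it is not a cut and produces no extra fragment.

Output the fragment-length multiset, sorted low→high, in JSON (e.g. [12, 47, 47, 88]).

Scan for sites:
  WciIII (CCAT, off=3): starts [19, 40, 49, 72, 84, 112] → cuts [22, 43, 52, 75, 87, 115]
  KluI (TGTG, off=0): starts [6, 12, 43, 45, 66, 102] → cuts [6, 12, 43, 45, 66, 102]
  SqiV (CGGGGG, off=6): starts [29, 53, 76, 117] → cuts [35, 59, 82, 123]
  TgoV (AAGCGTCA, off=0): starts [89, 124] → cuts [89, 124]

Pooled cuts: [6, 12, 22, 35, 43, 45, 52, 59, 66, 75, 82, 87, 89, 102, 115, 123, 124]

Fragments:
  [0,6): 6 bp
  [6,12): 6 bp
  [12,22): 10 bp
  [22,35): 13 bp
  [35,43): 8 bp
  [43,45): 2 bp
  [45,52): 7 bp
  [52,59): 7 bp
  [59,66): 7 bp
  [66,75): 9 bp
  [75,82): 7 bp
  [82,87): 5 bp
  [87,89): 2 bp
  [89,102): 13 bp
  [102,115): 13 bp
  [115,123): 8 bp
  [123,124): 1 bp
  [124,141): 17 bp

[1,2,2,5,6,6,7,7,7,7,8,8,9,10,13,13,13,17]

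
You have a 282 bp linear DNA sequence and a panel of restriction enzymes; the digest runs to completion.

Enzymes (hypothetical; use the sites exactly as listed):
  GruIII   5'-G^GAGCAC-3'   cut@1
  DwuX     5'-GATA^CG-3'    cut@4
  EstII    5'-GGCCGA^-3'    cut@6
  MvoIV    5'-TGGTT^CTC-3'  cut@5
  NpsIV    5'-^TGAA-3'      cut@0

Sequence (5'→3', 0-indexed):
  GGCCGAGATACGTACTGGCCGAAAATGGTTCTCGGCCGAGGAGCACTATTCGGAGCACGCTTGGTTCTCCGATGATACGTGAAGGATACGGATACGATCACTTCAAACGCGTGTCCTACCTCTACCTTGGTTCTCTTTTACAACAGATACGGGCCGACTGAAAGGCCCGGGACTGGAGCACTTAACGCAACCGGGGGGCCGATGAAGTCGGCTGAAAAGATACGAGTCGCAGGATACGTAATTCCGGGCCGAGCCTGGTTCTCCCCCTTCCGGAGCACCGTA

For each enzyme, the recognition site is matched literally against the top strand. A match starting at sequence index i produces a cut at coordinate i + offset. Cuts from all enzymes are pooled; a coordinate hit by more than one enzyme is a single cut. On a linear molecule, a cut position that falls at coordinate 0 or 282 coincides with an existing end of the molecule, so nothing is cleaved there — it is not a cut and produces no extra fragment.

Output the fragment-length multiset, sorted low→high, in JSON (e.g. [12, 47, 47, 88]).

[1,1,2,4,6,6,8,8,8,9,9,10,10,10,11,12,12,12,14,14,16,17,17,27,38]

Scan for sites:
  GruIII (GGAGCAC, off=1): starts [39, 51, 174, 271] → cuts [40, 52, 175, 272]
  DwuX (GATACG, off=4): starts [6, 73, 84, 90, 145, 218, 232] → cuts [10, 77, 88, 94, 149, 222, 236]
  EstII (GGCCGA, off=6): starts [0, 16, 33, 151, 196, 246] → cuts [6, 22, 39, 157, 202, 252]
  MvoIV (TGGTTCTC, off=5): starts [25, 61, 127, 255] → cuts [30, 66, 132, 260]
  NpsIV (TGAA, off=0): starts [79, 158, 202, 212] → cuts [79, 158, 202, 212]

All cut coordinates (distinct, sorted): [6, 10, 22, 30, 39, 40, 52, 66, 77, 79, 88, 94, 132, 149, 157, 158, 175, 202, 212, 222, 236, 252, 260, 272]

Fragments:
  [0,6): 6 bp
  [6,10): 4 bp
  [10,22): 12 bp
  [22,30): 8 bp
  [30,39): 9 bp
  [39,40): 1 bp
  [40,52): 12 bp
  [52,66): 14 bp
  [66,77): 11 bp
  [77,79): 2 bp
  [79,88): 9 bp
  [88,94): 6 bp
  [94,132): 38 bp
  [132,149): 17 bp
  [149,157): 8 bp
  [157,158): 1 bp
  [158,175): 17 bp
  [175,202): 27 bp
  [202,212): 10 bp
  [212,222): 10 bp
  [222,236): 14 bp
  [236,252): 16 bp
  [252,260): 8 bp
  [260,272): 12 bp
  [272,282): 10 bp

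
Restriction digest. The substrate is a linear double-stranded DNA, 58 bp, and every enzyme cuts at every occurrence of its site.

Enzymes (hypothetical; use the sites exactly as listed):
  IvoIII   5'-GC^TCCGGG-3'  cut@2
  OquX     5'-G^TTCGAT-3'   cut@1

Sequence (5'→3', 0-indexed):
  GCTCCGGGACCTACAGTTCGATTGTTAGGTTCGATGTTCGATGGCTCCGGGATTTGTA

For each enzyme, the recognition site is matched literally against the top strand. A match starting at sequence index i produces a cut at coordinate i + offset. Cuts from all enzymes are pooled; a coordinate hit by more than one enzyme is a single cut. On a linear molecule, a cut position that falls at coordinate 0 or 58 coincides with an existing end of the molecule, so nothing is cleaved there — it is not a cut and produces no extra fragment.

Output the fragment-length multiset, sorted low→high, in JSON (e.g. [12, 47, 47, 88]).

Scan for sites:
  IvoIII GCTCCGGG/2: at [0, 43] ⇒ [2, 45]
  OquX GTTCGAT/1: at [15, 28, 35] ⇒ [16, 29, 36]

Pooled cuts: [2, 16, 29, 36, 45]

Fragments:
  [0,2): 2 bp
  [2,16): 14 bp
  [16,29): 13 bp
  [29,36): 7 bp
  [36,45): 9 bp
  [45,58): 13 bp

[2,7,9,13,13,14]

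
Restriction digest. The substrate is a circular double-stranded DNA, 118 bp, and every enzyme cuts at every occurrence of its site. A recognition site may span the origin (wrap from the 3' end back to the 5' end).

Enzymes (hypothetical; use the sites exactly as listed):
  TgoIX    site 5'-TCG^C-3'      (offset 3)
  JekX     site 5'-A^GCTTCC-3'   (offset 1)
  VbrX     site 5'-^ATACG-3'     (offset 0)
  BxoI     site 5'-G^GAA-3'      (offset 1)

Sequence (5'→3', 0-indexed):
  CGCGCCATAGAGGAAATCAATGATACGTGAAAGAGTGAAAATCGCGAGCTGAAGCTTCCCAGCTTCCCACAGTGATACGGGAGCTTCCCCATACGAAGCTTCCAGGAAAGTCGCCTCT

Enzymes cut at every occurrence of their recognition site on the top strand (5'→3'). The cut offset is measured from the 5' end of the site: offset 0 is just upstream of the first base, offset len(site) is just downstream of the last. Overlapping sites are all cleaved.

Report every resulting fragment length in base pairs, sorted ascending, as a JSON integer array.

Per-enzyme occurrences:
  TgoIX TCGC/3: at [41, 110, 117] ⇒ [2, 44, 113]
  JekX AGCTTCC/1: at [52, 60, 81, 96] ⇒ [53, 61, 82, 97]
  VbrX ATACG/0: at [22, 74, 90] ⇒ [22, 74, 90]
  BxoI GGAA/1: at [11, 104] ⇒ [12, 105]

All cut coordinates (distinct, sorted): [2, 12, 22, 44, 53, 61, 74, 82, 90, 97, 105, 113]

Fragments:
  2→12: 10 bp
  12→22: 10 bp
  22→44: 22 bp
  44→53: 9 bp
  53→61: 8 bp
  61→74: 13 bp
  74→82: 8 bp
  82→90: 8 bp
  90→97: 7 bp
  97→105: 8 bp
  105→113: 8 bp
  113→2 (wrap): 118-113+2 = 7 bp

[7,7,8,8,8,8,8,9,10,10,13,22]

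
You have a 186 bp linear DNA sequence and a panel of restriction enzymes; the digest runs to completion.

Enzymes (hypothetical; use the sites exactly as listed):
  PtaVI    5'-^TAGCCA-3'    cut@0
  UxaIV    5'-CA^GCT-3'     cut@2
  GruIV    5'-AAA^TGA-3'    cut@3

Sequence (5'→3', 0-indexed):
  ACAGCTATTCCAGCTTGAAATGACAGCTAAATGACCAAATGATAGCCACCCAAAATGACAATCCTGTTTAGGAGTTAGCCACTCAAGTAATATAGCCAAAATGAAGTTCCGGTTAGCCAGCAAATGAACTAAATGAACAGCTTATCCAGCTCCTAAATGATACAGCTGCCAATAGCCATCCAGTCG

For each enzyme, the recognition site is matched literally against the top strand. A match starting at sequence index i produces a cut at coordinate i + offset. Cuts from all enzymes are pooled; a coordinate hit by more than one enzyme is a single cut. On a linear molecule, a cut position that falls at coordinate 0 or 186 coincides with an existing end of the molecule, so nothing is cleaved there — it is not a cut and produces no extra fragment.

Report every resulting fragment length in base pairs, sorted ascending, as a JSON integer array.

Per-enzyme occurrences:
  PtaVI TAGCCA/0: at [42, 75, 92, 113, 172] ⇒ [42, 75, 92, 113, 172]
  UxaIV CAGCT/2: at [1, 10, 23, 137, 146, 162] ⇒ [3, 12, 25, 139, 148, 164]
  GruIV AAATGA/3: at [17, 28, 36, 52, 98, 121, 130, 154] ⇒ [20, 31, 39, 55, 101, 124, 133, 157]

Pooled cuts: [3, 12, 20, 25, 31, 39, 42, 55, 75, 92, 101, 113, 124, 133, 139, 148, 157, 164, 172]

Fragment lengths:
  [0,3): 3 bp
  [3,12): 9 bp
  [12,20): 8 bp
  [20,25): 5 bp
  [25,31): 6 bp
  [31,39): 8 bp
  [39,42): 3 bp
  [42,55): 13 bp
  [55,75): 20 bp
  [75,92): 17 bp
  [92,101): 9 bp
  [101,113): 12 bp
  [113,124): 11 bp
  [124,133): 9 bp
  [133,139): 6 bp
  [139,148): 9 bp
  [148,157): 9 bp
  [157,164): 7 bp
  [164,172): 8 bp
  [172,186): 14 bp

[3,3,5,6,6,7,8,8,8,9,9,9,9,9,11,12,13,14,17,20]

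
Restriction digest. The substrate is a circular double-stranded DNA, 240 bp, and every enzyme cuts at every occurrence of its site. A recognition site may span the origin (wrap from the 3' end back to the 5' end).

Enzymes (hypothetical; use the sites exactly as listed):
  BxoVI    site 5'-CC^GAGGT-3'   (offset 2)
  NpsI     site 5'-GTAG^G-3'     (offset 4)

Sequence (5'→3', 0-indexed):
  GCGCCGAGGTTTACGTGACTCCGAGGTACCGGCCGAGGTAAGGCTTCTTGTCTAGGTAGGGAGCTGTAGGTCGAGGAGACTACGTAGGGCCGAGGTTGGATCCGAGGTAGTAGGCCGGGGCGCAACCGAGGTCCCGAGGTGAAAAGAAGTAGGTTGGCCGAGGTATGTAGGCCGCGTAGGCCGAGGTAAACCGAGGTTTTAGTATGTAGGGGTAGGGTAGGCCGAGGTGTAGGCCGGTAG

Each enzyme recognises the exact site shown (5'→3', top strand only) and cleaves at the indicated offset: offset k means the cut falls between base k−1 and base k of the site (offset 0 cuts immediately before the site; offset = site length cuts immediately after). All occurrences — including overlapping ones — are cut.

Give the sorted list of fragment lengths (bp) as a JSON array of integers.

Scan for sites:
  BxoVI (CCGAGGT, off=2): starts [3, 20, 32, 89, 101, 125, 133, 157, 180, 190, 221] → cuts [5, 22, 34, 91, 103, 127, 135, 159, 182, 192, 223]
  NpsI (GTAGG, off=4): starts [55, 65, 83, 109, 148, 166, 175, 205, 211, 216, 228, 236] → cuts [0, 59, 69, 87, 113, 152, 170, 179, 209, 215, 220, 232]

Pooled cuts: [0, 5, 22, 34, 59, 69, 87, 91, 103, 113, 127, 135, 152, 159, 170, 179, 182, 192, 209, 215, 220, 223, 232]

Fragment lengths:
  0→5: 5 bp
  5→22: 17 bp
  22→34: 12 bp
  34→59: 25 bp
  59→69: 10 bp
  69→87: 18 bp
  87→91: 4 bp
  91→103: 12 bp
  103→113: 10 bp
  113→127: 14 bp
  127→135: 8 bp
  135→152: 17 bp
  152→159: 7 bp
  159→170: 11 bp
  170→179: 9 bp
  179→182: 3 bp
  182→192: 10 bp
  192→209: 17 bp
  209→215: 6 bp
  215→220: 5 bp
  220→223: 3 bp
  223→232: 9 bp
  232→0 (wrap): 240-232+0 = 8 bp

[3,3,4,5,5,6,7,8,8,9,9,10,10,10,11,12,12,14,17,17,17,18,25]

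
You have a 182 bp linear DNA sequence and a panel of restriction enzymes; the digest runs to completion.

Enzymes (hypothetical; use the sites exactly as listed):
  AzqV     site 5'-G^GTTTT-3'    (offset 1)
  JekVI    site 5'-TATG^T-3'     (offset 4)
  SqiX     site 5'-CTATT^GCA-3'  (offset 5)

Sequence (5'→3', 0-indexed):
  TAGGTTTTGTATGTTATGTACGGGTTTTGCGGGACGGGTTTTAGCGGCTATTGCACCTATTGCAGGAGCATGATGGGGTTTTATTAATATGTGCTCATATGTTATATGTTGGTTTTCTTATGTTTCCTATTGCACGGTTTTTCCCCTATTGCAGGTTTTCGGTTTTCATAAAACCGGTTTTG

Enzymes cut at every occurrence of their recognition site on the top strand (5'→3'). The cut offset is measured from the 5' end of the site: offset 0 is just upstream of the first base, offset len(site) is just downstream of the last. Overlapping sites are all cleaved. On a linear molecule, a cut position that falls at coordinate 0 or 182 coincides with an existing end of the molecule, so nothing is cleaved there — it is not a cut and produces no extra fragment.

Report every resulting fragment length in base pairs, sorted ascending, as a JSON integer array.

[3,3,4,5,5,5,6,7,7,9,9,10,10,11,14,14,14,15,15,16]

Per-enzyme occurrences:
  AzqV (GGTTTT, off=1): starts [2, 22, 36, 76, 110, 135, 153, 160, 175] → cuts [3, 23, 37, 77, 111, 136, 154, 161, 176]
  JekVI (TATGT, off=4): starts [9, 14, 87, 97, 104, 118] → cuts [13, 18, 91, 101, 108, 122]
  SqiX (CTATTGCA, off=5): starts [47, 56, 126, 145] → cuts [52, 61, 131, 150]

All cut coordinates (distinct, sorted): [3, 13, 18, 23, 37, 52, 61, 77, 91, 101, 108, 111, 122, 131, 136, 150, 154, 161, 176]

Fragments:
  [0,3): 3 bp
  [3,13): 10 bp
  [13,18): 5 bp
  [18,23): 5 bp
  [23,37): 14 bp
  [37,52): 15 bp
  [52,61): 9 bp
  [61,77): 16 bp
  [77,91): 14 bp
  [91,101): 10 bp
  [101,108): 7 bp
  [108,111): 3 bp
  [111,122): 11 bp
  [122,131): 9 bp
  [131,136): 5 bp
  [136,150): 14 bp
  [150,154): 4 bp
  [154,161): 7 bp
  [161,176): 15 bp
  [176,182): 6 bp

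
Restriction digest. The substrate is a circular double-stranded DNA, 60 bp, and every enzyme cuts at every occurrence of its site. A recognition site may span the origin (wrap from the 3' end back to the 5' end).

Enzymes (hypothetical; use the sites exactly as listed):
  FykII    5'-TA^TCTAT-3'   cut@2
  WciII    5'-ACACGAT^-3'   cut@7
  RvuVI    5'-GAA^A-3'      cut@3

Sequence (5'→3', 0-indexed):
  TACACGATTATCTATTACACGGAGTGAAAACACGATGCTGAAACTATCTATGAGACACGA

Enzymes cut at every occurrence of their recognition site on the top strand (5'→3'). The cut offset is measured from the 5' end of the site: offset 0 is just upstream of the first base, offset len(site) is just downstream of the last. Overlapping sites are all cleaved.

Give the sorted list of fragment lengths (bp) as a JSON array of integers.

[2,4,6,7,8,15,18]

Scan for sites:
  FykII TATCTAT/2: at [8, 44] ⇒ [10, 46]
  WciII ACACGAT/7: at [1, 29, 54] ⇒ [1, 8, 36]
  RvuVI GAAA/3: at [25, 39] ⇒ [28, 42]

Pooled cuts: [1, 8, 10, 28, 36, 42, 46]

Fragment lengths:
  1→8: 7 bp
  8→10: 2 bp
  10→28: 18 bp
  28→36: 8 bp
  36→42: 6 bp
  42→46: 4 bp
  46→1 (wrap): 60-46+1 = 15 bp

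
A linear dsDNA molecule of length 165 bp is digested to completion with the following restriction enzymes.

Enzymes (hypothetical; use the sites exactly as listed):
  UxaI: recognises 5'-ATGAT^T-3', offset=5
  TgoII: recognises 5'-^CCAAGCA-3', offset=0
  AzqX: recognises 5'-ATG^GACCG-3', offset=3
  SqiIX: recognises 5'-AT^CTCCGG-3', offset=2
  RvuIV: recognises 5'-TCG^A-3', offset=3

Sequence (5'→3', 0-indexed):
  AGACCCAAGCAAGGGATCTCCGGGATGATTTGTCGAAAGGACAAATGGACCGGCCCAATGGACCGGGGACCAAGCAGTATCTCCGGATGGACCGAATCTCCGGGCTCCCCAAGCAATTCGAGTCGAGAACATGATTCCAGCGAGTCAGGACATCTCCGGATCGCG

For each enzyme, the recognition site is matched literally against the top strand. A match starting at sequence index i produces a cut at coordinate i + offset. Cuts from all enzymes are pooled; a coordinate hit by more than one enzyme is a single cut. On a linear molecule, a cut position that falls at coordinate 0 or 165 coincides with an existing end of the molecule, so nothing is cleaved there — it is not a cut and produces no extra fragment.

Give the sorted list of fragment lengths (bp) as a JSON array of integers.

[4,5,6,8,9,9,10,11,11,12,12,12,12,13,13,18]

Scan for sites:
  UxaI ATGATT/5: at [24, 130] ⇒ [29, 135]
  TgoII CCAAGCA/0: at [4, 69, 108] ⇒ [4, 69, 108]
  AzqX ATGGACCG/3: at [44, 57, 86] ⇒ [47, 60, 89]
  SqiIX ATCTCCGG/2: at [15, 78, 95, 151] ⇒ [17, 80, 97, 153]
  RvuIV TCGA/3: at [32, 117, 122] ⇒ [35, 120, 125]

All cut coordinates (distinct, sorted): [4, 17, 29, 35, 47, 60, 69, 80, 89, 97, 108, 120, 125, 135, 153]

Fragments:
  [0,4): 4 bp
  [4,17): 13 bp
  [17,29): 12 bp
  [29,35): 6 bp
  [35,47): 12 bp
  [47,60): 13 bp
  [60,69): 9 bp
  [69,80): 11 bp
  [80,89): 9 bp
  [89,97): 8 bp
  [97,108): 11 bp
  [108,120): 12 bp
  [120,125): 5 bp
  [125,135): 10 bp
  [135,153): 18 bp
  [153,165): 12 bp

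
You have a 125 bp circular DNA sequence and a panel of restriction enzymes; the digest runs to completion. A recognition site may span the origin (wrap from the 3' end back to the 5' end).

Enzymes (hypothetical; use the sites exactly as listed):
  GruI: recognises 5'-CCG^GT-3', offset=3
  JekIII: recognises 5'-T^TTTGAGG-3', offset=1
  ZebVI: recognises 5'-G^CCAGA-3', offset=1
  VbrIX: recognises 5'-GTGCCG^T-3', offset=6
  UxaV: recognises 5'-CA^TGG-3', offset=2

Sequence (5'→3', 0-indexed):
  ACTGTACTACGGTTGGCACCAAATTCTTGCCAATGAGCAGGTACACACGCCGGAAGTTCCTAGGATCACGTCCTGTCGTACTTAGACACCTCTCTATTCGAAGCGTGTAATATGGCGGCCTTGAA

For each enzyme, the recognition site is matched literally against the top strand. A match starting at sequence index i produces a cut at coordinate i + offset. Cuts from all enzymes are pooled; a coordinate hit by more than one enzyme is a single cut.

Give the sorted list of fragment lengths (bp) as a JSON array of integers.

[125]

Site scan:
  GruI (CCGGT, off=3): no sites
  JekIII (TTTTGAGG, off=1): no sites
  ZebVI (GCCAGA, off=1): no sites
  VbrIX (GTGCCGT, off=6): no sites
  UxaV (CATGG, off=2): no sites

Pooled cuts: ∅

Fragments:
  no cuts → one circular fragment of 125 bp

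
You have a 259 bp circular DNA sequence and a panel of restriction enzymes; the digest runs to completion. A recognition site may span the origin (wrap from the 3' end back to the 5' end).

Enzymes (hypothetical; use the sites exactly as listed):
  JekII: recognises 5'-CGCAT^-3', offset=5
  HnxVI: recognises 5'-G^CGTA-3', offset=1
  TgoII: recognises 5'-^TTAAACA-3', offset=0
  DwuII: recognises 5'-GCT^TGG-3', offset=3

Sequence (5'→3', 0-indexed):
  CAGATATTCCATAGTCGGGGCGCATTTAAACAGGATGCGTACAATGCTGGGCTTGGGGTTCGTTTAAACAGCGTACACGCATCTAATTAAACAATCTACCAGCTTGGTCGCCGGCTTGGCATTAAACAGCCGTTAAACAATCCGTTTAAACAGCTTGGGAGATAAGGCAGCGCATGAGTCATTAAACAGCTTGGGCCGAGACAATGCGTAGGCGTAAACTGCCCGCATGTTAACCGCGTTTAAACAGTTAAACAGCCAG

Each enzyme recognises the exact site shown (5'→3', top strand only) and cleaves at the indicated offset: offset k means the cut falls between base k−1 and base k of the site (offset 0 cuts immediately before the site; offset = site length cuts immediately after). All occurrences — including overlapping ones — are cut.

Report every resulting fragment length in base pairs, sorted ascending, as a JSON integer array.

Scan for sites:
  JekII (CGCAT, off=5): starts [20, 77, 170, 223] → cuts [25, 82, 175, 228]
  HnxVI (GCGTA, off=1): starts [36, 70, 205, 211] → cuts [37, 71, 206, 212]
  TgoII (TTAAACA, off=0): starts [25, 63, 86, 121, 132, 145, 181, 239, 247] → cuts [25, 63, 86, 121, 132, 145, 181, 239, 247]
  DwuII (GCTTGG, off=3): starts [50, 101, 113, 152, 188] → cuts [53, 104, 116, 155, 191]

All cut coordinates (distinct, sorted): [25, 37, 53, 63, 71, 82, 86, 104, 116, 121, 132, 145, 155, 175, 181, 191, 206, 212, 228, 239, 247]

Fragment lengths:
  25→37: 12 bp
  37→53: 16 bp
  53→63: 10 bp
  63→71: 8 bp
  71→82: 11 bp
  82→86: 4 bp
  86→104: 18 bp
  104→116: 12 bp
  116→121: 5 bp
  121→132: 11 bp
  132→145: 13 bp
  145→155: 10 bp
  155→175: 20 bp
  175→181: 6 bp
  181→191: 10 bp
  191→206: 15 bp
  206→212: 6 bp
  212→228: 16 bp
  228→239: 11 bp
  239→247: 8 bp
  247→25 (wrap): 259-247+25 = 37 bp

[4,5,6,6,8,8,10,10,10,11,11,11,12,12,13,15,16,16,18,20,37]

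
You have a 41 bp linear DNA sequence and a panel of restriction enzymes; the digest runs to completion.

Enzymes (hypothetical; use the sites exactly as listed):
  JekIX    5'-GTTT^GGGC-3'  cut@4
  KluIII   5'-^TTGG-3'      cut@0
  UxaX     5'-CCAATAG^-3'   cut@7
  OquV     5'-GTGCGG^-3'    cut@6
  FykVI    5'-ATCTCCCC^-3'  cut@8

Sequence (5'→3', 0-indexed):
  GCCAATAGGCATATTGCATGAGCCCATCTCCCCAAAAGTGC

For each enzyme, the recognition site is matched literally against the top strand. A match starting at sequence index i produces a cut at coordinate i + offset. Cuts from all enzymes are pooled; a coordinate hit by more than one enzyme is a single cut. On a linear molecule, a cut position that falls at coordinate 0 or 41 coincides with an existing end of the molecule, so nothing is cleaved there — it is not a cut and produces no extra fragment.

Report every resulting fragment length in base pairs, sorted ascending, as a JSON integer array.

[8,8,25]

Site scan:
  JekIX (GTTTGGGC, off=4): no sites
  KluIII (TTGG, off=0): no sites
  UxaX CCAATAG/7: at [1] ⇒ [8]
  OquV (GTGCGG, off=6): no sites
  FykVI ATCTCCCC/8: at [25] ⇒ [33]

Pooled cuts: [8, 33]

Fragments:
  [0,8): 8 bp
  [8,33): 25 bp
  [33,41): 8 bp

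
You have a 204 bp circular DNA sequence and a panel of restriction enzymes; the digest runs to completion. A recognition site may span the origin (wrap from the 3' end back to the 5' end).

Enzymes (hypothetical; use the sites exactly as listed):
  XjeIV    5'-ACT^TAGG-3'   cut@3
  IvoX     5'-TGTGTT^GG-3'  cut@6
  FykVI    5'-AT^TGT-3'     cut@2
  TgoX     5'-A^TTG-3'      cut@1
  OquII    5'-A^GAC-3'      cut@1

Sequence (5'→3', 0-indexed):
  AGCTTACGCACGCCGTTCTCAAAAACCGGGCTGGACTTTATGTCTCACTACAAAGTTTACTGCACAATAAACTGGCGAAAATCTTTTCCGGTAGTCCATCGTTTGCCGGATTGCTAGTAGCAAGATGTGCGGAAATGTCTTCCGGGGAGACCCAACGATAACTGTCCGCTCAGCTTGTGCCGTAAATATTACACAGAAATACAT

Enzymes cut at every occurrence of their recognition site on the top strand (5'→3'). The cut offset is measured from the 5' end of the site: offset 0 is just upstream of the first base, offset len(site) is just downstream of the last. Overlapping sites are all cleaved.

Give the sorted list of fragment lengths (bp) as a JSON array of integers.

[38,166]

Per-enzyme occurrences:
  XjeIV (ACTTAGG, off=3): no sites
  IvoX (TGTGTTGG, off=6): no sites
  FykVI (ATTGT, off=2): no sites
  TgoX (ATTG, off=1): starts [109] → cuts [110]
  OquII (AGAC, off=1): starts [147] → cuts [148]

Pooled cuts: [110, 148]

Fragments:
  110→148: 38 bp
  148→110 (wrap): 204-148+110 = 166 bp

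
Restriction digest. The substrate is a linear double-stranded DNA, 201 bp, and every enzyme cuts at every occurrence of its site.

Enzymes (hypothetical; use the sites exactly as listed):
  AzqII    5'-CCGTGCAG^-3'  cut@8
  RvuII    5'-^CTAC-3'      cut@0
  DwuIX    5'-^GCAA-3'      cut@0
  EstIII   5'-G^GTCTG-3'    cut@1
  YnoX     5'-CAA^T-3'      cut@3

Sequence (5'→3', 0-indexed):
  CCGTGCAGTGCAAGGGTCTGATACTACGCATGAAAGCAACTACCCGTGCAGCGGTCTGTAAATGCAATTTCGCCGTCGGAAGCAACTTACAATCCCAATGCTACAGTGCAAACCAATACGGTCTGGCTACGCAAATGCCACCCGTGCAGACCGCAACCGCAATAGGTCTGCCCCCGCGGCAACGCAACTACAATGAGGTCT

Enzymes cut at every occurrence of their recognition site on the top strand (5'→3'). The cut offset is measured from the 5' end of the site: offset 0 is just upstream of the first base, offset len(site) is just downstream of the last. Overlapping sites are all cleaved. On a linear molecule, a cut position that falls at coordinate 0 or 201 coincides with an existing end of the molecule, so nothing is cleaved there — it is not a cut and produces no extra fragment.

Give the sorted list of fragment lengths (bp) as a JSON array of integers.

[1,2,2,3,3,4,4,4,4,4,4,5,6,6,6,6,6,7,8,8,8,9,10,11,12,12,13,14,19]

Site scan:
  AzqII CCGTGCAG/8: at [0, 43, 141] ⇒ [8, 51, 149]
  RvuII CTAC/0: at [23, 39, 100, 126, 187] ⇒ [23, 39, 100, 126, 187]
  DwuIX GCAA/0: at [9, 35, 63, 81, 107, 130, 152, 158, 178, 183] ⇒ [9, 35, 63, 81, 107, 130, 152, 158, 178, 183]
  EstIII GGTCTG/1: at [14, 52, 119, 164] ⇒ [15, 53, 120, 165]
  YnoX CAAT/3: at [64, 89, 95, 113, 159, 190] ⇒ [67, 92, 98, 116, 162, 193]

Pooled cuts: [8, 9, 15, 23, 35, 39, 51, 53, 63, 67, 81, 92, 98, 100, 107, 116, 120, 126, 130, 149, 152, 158, 162, 165, 178, 183, 187, 193]

Fragment lengths:
  [0,8): 8 bp
  [8,9): 1 bp
  [9,15): 6 bp
  [15,23): 8 bp
  [23,35): 12 bp
  [35,39): 4 bp
  [39,51): 12 bp
  [51,53): 2 bp
  [53,63): 10 bp
  [63,67): 4 bp
  [67,81): 14 bp
  [81,92): 11 bp
  [92,98): 6 bp
  [98,100): 2 bp
  [100,107): 7 bp
  [107,116): 9 bp
  [116,120): 4 bp
  [120,126): 6 bp
  [126,130): 4 bp
  [130,149): 19 bp
  [149,152): 3 bp
  [152,158): 6 bp
  [158,162): 4 bp
  [162,165): 3 bp
  [165,178): 13 bp
  [178,183): 5 bp
  [183,187): 4 bp
  [187,193): 6 bp
  [193,201): 8 bp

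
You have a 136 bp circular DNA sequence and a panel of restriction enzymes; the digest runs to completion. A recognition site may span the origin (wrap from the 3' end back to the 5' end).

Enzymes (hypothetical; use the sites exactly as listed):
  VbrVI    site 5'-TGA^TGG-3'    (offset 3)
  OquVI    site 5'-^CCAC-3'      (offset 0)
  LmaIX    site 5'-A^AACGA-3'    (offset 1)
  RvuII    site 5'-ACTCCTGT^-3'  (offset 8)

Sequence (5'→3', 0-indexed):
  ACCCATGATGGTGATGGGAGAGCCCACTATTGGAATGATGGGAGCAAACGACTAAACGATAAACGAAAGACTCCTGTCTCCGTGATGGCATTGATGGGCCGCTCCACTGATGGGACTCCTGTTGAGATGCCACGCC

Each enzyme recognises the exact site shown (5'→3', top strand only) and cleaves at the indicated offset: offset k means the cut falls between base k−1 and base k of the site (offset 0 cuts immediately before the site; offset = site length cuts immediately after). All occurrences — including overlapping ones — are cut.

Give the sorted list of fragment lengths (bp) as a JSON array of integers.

[5,6,7,7,7,8,8,8,9,9,9,10,12,15,16]

Scan for sites:
  VbrVI TGATGG/3: at [5, 11, 35, 82, 91, 107] ⇒ [8, 14, 38, 85, 94, 110]
  OquVI CCAC/0: at [23, 103, 129, 134] ⇒ [23, 103, 129, 134]
  LmaIX AAACGA/1: at [45, 53, 60] ⇒ [46, 54, 61]
  RvuII ACTCCTGT/8: at [69, 114] ⇒ [77, 122]

Pooled cuts: [8, 14, 23, 38, 46, 54, 61, 77, 85, 94, 103, 110, 122, 129, 134]

Fragment lengths:
  8→14: 6 bp
  14→23: 9 bp
  23→38: 15 bp
  38→46: 8 bp
  46→54: 8 bp
  54→61: 7 bp
  61→77: 16 bp
  77→85: 8 bp
  85→94: 9 bp
  94→103: 9 bp
  103→110: 7 bp
  110→122: 12 bp
  122→129: 7 bp
  129→134: 5 bp
  134→8 (wrap): 136-134+8 = 10 bp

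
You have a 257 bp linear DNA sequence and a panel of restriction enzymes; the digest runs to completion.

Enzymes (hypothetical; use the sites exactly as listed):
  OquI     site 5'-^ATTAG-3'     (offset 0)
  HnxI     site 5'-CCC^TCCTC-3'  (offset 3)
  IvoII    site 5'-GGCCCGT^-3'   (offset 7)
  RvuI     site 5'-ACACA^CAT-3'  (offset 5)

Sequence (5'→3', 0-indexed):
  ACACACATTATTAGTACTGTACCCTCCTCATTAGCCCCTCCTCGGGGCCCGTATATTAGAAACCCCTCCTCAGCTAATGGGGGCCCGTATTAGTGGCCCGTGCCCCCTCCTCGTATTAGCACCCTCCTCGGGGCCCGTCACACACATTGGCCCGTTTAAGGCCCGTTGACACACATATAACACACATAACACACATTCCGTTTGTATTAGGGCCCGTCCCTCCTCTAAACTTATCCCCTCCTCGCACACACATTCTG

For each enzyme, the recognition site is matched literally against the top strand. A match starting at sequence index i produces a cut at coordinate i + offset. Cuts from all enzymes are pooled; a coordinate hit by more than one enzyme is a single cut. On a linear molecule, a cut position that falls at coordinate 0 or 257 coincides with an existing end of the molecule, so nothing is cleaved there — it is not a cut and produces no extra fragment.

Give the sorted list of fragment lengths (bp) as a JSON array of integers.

[2,3,4,5,5,6,6,7,7,7,9,9,10,11,11,11,12,12,12,12,13,14,14,15,18,22]

Scan for sites:
  OquI (ATTAG, off=0): starts [9, 29, 54, 88, 114, 205] → cuts [9, 29, 54, 88, 114, 205]
  HnxI (CCCTCCTC, off=3): starts [21, 35, 63, 104, 121, 217, 235] → cuts [24, 38, 66, 107, 124, 220, 238]
  IvoII (GGCCCGT, off=7): starts [45, 81, 94, 131, 148, 159, 210] → cuts [52, 88, 101, 138, 155, 166, 217]
  RvuI (ACACACAT, off=5): starts [0, 139, 168, 179, 188, 245] → cuts [5, 144, 173, 184, 193, 250]

Pooled cuts: [5, 9, 24, 29, 38, 52, 54, 66, 88, 101, 107, 114, 124, 138, 144, 155, 166, 173, 184, 193, 205, 217, 220, 238, 250]

Fragments:
  [0,5): 5 bp
  [5,9): 4 bp
  [9,24): 15 bp
  [24,29): 5 bp
  [29,38): 9 bp
  [38,52): 14 bp
  [52,54): 2 bp
  [54,66): 12 bp
  [66,88): 22 bp
  [88,101): 13 bp
  [101,107): 6 bp
  [107,114): 7 bp
  [114,124): 10 bp
  [124,138): 14 bp
  [138,144): 6 bp
  [144,155): 11 bp
  [155,166): 11 bp
  [166,173): 7 bp
  [173,184): 11 bp
  [184,193): 9 bp
  [193,205): 12 bp
  [205,217): 12 bp
  [217,220): 3 bp
  [220,238): 18 bp
  [238,250): 12 bp
  [250,257): 7 bp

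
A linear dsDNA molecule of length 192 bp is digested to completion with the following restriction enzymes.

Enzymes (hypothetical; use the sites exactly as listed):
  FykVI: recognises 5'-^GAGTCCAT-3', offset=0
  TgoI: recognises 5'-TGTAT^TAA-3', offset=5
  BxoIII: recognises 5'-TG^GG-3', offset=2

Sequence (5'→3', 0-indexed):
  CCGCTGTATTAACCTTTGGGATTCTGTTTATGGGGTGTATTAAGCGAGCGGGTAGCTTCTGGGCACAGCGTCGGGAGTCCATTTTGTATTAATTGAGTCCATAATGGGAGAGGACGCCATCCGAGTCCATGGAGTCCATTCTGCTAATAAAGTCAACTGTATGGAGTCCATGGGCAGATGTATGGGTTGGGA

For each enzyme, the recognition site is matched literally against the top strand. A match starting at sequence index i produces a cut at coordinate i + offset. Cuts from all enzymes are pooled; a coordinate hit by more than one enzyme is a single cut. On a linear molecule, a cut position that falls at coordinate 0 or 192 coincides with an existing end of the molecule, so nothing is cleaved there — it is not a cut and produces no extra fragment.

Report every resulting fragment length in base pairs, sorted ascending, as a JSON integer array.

[3,5,5,8,9,9,9,9,12,12,13,14,15,16,21,32]

Scan for sites:
  FykVI GAGTCCAT/0: at [74, 94, 122, 131, 163] ⇒ [74, 94, 122, 131, 163]
  TgoI TGTATTAA/5: at [4, 35, 84] ⇒ [9, 40, 89]
  BxoIII TGGG/2: at [16, 30, 59, 104, 170, 182, 187] ⇒ [18, 32, 61, 106, 172, 184, 189]

Pooled cuts: [9, 18, 32, 40, 61, 74, 89, 94, 106, 122, 131, 163, 172, 184, 189]

Fragments:
  [0,9): 9 bp
  [9,18): 9 bp
  [18,32): 14 bp
  [32,40): 8 bp
  [40,61): 21 bp
  [61,74): 13 bp
  [74,89): 15 bp
  [89,94): 5 bp
  [94,106): 12 bp
  [106,122): 16 bp
  [122,131): 9 bp
  [131,163): 32 bp
  [163,172): 9 bp
  [172,184): 12 bp
  [184,189): 5 bp
  [189,192): 3 bp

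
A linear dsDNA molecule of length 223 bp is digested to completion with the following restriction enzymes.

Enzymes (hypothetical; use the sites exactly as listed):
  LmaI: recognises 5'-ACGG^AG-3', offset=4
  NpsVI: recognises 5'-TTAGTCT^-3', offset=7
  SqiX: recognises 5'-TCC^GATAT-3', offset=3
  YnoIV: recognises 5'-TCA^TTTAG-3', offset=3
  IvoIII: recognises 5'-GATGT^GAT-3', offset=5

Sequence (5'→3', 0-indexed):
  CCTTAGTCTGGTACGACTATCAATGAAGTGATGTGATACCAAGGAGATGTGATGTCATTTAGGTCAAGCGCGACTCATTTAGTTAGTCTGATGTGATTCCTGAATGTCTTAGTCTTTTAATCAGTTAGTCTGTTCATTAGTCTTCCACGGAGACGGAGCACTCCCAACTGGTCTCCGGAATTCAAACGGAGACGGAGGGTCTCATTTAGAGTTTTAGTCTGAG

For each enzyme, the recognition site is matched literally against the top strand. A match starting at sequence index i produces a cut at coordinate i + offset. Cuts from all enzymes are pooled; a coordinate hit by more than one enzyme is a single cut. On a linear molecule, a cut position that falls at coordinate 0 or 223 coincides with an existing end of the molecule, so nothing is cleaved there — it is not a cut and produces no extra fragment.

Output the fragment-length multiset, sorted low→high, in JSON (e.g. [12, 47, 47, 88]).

[3,5,6,6,7,7,9,9,12,12,16,16,16,20,21,25,33]

Scan for sites:
  LmaI (ACGGAG, off=4): starts [146, 152, 185, 191] → cuts [150, 156, 189, 195]
  NpsVI (TTAGTCT, off=7): starts [2, 82, 108, 124, 136, 213] → cuts [9, 89, 115, 131, 143, 220]
  SqiX (TCCGATAT, off=3): no sites
  YnoIV (TCATTTAG, off=3): starts [54, 74, 201] → cuts [57, 77, 204]
  IvoIII (GATGTGAT, off=5): starts [29, 45, 89] → cuts [34, 50, 94]

Pooled cuts: [9, 34, 50, 57, 77, 89, 94, 115, 131, 143, 150, 156, 189, 195, 204, 220]

Fragment lengths:
  [0,9): 9 bp
  [9,34): 25 bp
  [34,50): 16 bp
  [50,57): 7 bp
  [57,77): 20 bp
  [77,89): 12 bp
  [89,94): 5 bp
  [94,115): 21 bp
  [115,131): 16 bp
  [131,143): 12 bp
  [143,150): 7 bp
  [150,156): 6 bp
  [156,189): 33 bp
  [189,195): 6 bp
  [195,204): 9 bp
  [204,220): 16 bp
  [220,223): 3 bp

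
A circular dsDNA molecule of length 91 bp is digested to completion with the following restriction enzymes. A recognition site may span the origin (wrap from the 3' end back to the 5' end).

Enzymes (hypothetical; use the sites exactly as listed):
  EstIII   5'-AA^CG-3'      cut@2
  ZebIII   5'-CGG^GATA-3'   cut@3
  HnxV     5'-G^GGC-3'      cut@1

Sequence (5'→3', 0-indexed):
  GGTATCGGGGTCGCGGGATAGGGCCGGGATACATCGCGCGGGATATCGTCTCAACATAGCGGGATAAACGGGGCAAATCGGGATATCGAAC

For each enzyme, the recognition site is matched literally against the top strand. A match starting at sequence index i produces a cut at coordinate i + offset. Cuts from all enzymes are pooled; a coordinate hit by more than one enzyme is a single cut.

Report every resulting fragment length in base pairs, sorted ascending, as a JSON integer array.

[3,5,6,6,9,10,14,17,21]

Site scan:
  EstIII AACG/2: at [66, 88] ⇒ [68, 90]
  ZebIII CGGGATA/3: at [13, 24, 38, 59, 78] ⇒ [16, 27, 41, 62, 81]
  HnxV GGGC/1: at [20, 70] ⇒ [21, 71]

Pooled cuts: [16, 21, 27, 41, 62, 68, 71, 81, 90]

Fragments:
  16→21: 5 bp
  21→27: 6 bp
  27→41: 14 bp
  41→62: 21 bp
  62→68: 6 bp
  68→71: 3 bp
  71→81: 10 bp
  81→90: 9 bp
  90→16 (wrap): 91-90+16 = 17 bp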